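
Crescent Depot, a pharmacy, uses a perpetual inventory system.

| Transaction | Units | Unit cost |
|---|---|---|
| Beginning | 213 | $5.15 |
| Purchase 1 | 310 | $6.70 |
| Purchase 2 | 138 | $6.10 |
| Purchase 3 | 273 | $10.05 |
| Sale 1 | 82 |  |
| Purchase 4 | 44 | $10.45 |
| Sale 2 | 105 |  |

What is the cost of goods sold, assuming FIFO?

Sale 1 (82) [FIFO — oldest first]: 82 @ $5.15 = $422.30
Sale 2 (105) [FIFO — oldest first]: 105 @ $5.15 = $540.75
Total COGS = $422.30 + $540.75 = $963.05
Ending inventory: 26 @ $5.15 + 310 @ $6.70 + 138 @ $6.10 + 273 @ $10.05 + 44 @ $10.45 = $6,256.15

COGS = $963.05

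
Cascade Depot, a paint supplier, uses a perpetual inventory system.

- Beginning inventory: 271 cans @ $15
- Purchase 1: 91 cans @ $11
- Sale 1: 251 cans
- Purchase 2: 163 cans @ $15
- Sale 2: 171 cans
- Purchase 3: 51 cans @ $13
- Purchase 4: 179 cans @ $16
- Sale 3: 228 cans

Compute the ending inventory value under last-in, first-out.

Sale 1 (251) [LIFO — newest first]: 91 @ $11 + 160 @ $15 = $3,401
Sale 2 (171) [LIFO — newest first]: 163 @ $15 + 8 @ $15 = $2,565
Sale 3 (228) [LIFO — newest first]: 179 @ $16 + 49 @ $13 = $3,501
Total COGS = $3,401 + $2,565 + $3,501 = $9,467
Ending inventory: 103 @ $15 + 2 @ $13 = $1,571

Ending inventory = $1,571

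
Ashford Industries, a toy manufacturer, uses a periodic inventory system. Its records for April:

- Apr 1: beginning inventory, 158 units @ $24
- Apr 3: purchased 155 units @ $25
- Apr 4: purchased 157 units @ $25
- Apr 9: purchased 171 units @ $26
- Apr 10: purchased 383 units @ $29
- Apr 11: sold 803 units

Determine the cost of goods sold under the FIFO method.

COGS = $20,736

Apr 11, 803 sold [FIFO — oldest first]: 158 @ $24 + 155 @ $25 + 157 @ $25 + 171 @ $26 + 162 @ $29 = $20,736
Ending inventory: 221 @ $29 = $6,409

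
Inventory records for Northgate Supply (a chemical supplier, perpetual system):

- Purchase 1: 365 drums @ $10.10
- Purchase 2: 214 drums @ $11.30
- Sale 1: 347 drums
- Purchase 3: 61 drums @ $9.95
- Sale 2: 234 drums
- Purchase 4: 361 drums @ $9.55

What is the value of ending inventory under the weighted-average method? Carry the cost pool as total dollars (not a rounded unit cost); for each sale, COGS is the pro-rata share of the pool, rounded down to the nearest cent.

Ending inventory = $4,062.33

After Purchase 1: 365 on hand, pool $3,686.50 (≈ $10.1000 each)
After Purchase 2: 579 on hand, pool $6,104.70 (≈ $10.5435 each)
Sale 1, sell 347: 347/579 × $6,104.70 → $3,658.60
After Purchase 3: 293 on hand, pool $3,053.05 (≈ $10.4200 each)
Sale 2, sell 234: 234/293 × $3,053.05 → $2,438.27
After Purchase 4: 420 on hand, pool $4,062.33 (≈ $9.6722 each)
Total COGS = $3,658.60 + $2,438.27 = $6,096.87
Ending inventory (cost pool remaining) = $4,062.33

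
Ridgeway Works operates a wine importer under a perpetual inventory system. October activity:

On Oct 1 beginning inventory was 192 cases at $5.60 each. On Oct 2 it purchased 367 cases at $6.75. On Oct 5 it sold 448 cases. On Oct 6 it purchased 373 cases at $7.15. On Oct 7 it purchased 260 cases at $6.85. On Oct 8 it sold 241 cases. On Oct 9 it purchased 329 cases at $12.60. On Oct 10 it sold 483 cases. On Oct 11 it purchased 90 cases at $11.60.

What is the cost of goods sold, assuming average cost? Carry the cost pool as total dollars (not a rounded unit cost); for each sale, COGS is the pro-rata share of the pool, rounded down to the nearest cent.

COGS = $8,945.46

After Oct 1: 192 on hand, pool $1,075.20 (≈ $5.6000 each)
After Oct 2: 559 on hand, pool $3,552.45 (≈ $6.3550 each)
Oct 5, sell 448: 448/559 × $3,552.45 → $2,847.04
After Oct 6: 484 on hand, pool $3,372.36 (≈ $6.9677 each)
After Oct 7: 744 on hand, pool $5,153.36 (≈ $6.9266 each)
Oct 8, sell 241: 241/744 × $5,153.36 → $1,669.30
After Oct 9: 832 on hand, pool $7,629.46 (≈ $9.1700 each)
Oct 10, sell 483: 483/832 × $7,629.46 → $4,429.12
After Oct 11: 439 on hand, pool $4,244.34 (≈ $9.6682 each)
Total COGS = $2,847.04 + $1,669.30 + $4,429.12 = $8,945.46
Ending inventory (cost pool remaining) = $4,244.34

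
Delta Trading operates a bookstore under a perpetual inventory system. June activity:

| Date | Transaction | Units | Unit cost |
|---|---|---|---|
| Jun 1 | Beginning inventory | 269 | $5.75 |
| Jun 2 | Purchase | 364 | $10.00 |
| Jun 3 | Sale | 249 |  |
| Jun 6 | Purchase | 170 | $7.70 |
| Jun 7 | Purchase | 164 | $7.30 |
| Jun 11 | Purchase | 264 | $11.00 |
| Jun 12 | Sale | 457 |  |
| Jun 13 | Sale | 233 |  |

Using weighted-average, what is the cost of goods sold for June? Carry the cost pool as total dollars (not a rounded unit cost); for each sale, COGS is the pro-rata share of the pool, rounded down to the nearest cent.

COGS = $8,052.60

After Jun 1: 269 on hand, pool $1,546.75 (≈ $5.7500 each)
After Jun 2: 633 on hand, pool $5,186.75 (≈ $8.1939 each)
Jun 3, sell 249: 249/633 × $5,186.75 → $2,040.28
After Jun 6: 554 on hand, pool $4,455.47 (≈ $8.0424 each)
After Jun 7: 718 on hand, pool $5,652.67 (≈ $7.8728 each)
After Jun 11: 982 on hand, pool $8,556.67 (≈ $8.7135 each)
Jun 12, sell 457: 457/982 × $8,556.67 → $3,982.07
Jun 13, sell 233: 233/525 × $4,574.60 → $2,030.25
Total COGS = $2,040.28 + $3,982.07 + $2,030.25 = $8,052.60
Ending inventory (cost pool remaining) = $2,544.35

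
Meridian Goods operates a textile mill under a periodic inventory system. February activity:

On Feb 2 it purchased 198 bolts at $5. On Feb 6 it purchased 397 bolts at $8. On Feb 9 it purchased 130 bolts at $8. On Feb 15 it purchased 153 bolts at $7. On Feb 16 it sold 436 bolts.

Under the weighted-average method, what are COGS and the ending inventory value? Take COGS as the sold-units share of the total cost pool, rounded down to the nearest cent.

Feb 16, sell 436: 436/878 × $6,277.00 → $3,117.05
Ending inventory (cost pool remaining) = $3,159.95

COGS = $3,117.05; ending inventory = $3,159.95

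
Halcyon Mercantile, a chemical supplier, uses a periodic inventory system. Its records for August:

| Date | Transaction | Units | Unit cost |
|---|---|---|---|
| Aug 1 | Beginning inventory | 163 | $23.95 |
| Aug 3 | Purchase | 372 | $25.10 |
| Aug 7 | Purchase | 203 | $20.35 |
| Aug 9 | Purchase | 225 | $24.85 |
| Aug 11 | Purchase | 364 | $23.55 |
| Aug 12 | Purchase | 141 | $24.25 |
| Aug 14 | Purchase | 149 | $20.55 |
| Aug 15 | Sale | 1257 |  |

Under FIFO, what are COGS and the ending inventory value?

COGS = $29,887.05; ending inventory = $8,129.70

Aug 15, 1257 sold [FIFO — oldest first]: 163 @ $23.95 + 372 @ $25.10 + 203 @ $20.35 + 225 @ $24.85 + 294 @ $23.55 = $29,887.05
Ending inventory: 70 @ $23.55 + 141 @ $24.25 + 149 @ $20.55 = $8,129.70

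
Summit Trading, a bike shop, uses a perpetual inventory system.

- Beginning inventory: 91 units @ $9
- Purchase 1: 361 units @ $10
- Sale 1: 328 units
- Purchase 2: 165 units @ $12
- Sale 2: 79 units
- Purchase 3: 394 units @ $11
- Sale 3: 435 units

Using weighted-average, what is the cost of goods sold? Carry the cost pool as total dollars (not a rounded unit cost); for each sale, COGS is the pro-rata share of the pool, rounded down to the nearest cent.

COGS = $8,880.73

After Beginning: 91 on hand, pool $819.00 (≈ $9.0000 each)
After Purchase 1: 452 on hand, pool $4,429.00 (≈ $9.7987 each)
Sale 1, sell 328: 328/452 × $4,429.00 → $3,213.96
After Purchase 2: 289 on hand, pool $3,195.04 (≈ $11.0555 each)
Sale 2, sell 79: 79/289 × $3,195.04 → $873.38
After Purchase 3: 604 on hand, pool $6,655.66 (≈ $11.0193 each)
Sale 3, sell 435: 435/604 × $6,655.66 → $4,793.39
Total COGS = $3,213.96 + $873.38 + $4,793.39 = $8,880.73
Ending inventory (cost pool remaining) = $1,862.27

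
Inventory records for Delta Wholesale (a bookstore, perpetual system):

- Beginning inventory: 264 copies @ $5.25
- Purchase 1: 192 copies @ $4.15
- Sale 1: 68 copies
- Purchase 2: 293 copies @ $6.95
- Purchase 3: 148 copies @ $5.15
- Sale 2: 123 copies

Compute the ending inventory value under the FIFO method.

Ending inventory = $3,978.60

Sale 1 (68) [FIFO — oldest first]: 68 @ $5.25 = $357.00
Sale 2 (123) [FIFO — oldest first]: 123 @ $5.25 = $645.75
Total COGS = $357.00 + $645.75 = $1,002.75
Ending inventory: 73 @ $5.25 + 192 @ $4.15 + 293 @ $6.95 + 148 @ $5.15 = $3,978.60
Check: goods available $4,981.35 = COGS $1,002.75 + ending $3,978.60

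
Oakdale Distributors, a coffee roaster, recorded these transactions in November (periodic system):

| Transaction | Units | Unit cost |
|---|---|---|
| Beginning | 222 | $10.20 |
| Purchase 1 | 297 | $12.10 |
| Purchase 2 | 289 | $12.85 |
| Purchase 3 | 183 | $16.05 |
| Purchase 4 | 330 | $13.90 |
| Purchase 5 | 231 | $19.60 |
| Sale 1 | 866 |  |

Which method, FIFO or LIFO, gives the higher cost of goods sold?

FIFO COGS: 222 @ $10.20 + 297 @ $12.10 + 289 @ $12.85 + 58 @ $16.05 = $10,502.65
LIFO COGS: 231 @ $19.60 + 330 @ $13.90 + 183 @ $16.05 + 122 @ $12.85 = $13,619.45

LIFO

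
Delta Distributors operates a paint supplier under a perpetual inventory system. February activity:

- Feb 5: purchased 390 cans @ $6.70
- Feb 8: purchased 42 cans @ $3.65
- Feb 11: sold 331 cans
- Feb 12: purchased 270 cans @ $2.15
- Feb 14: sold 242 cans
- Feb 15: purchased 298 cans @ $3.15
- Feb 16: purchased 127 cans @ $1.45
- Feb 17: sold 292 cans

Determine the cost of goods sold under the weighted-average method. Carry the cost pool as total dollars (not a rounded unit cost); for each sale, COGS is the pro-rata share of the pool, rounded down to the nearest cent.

COGS = $3,736.81

After Feb 5: 390 on hand, pool $2,613.00 (≈ $6.7000 each)
After Feb 8: 432 on hand, pool $2,766.30 (≈ $6.4035 each)
Feb 11, sell 331: 331/432 × $2,766.30 → $2,119.54
After Feb 12: 371 on hand, pool $1,227.26 (≈ $3.3080 each)
Feb 14, sell 242: 242/371 × $1,227.26 → $800.53
After Feb 15: 427 on hand, pool $1,365.43 (≈ $3.1977 each)
After Feb 16: 554 on hand, pool $1,549.58 (≈ $2.7971 each)
Feb 17, sell 292: 292/554 × $1,549.58 → $816.74
Total COGS = $2,119.54 + $800.53 + $816.74 = $3,736.81
Ending inventory (cost pool remaining) = $732.84
Check: goods available $4,469.65 = COGS $3,736.81 + ending $732.84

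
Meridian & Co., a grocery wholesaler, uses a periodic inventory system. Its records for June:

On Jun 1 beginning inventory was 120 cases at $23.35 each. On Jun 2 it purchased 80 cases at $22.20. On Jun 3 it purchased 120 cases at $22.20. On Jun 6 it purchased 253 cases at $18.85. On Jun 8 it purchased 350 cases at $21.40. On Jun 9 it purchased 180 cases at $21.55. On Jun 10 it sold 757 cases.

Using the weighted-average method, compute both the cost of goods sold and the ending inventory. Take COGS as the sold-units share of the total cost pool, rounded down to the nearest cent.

COGS = $16,045.96; ending inventory = $7,334.09

Jun 10, sell 757: 757/1103 × $23,380.05 → $16,045.96
Ending inventory (cost pool remaining) = $7,334.09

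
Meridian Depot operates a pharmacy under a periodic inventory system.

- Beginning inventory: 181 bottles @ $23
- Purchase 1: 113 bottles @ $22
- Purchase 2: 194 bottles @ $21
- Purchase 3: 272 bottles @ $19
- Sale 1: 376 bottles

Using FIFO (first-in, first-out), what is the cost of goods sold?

COGS = $8,371

Sale 1 (376) [FIFO — oldest first]: 181 @ $23 + 113 @ $22 + 82 @ $21 = $8,371
Ending inventory: 112 @ $21 + 272 @ $19 = $7,520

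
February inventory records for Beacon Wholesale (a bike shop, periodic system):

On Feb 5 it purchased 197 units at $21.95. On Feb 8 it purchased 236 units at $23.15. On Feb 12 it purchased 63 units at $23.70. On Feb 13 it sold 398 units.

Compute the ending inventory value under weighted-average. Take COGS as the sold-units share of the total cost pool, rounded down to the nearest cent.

Ending inventory = $2,228.84

Feb 13, sell 398: 398/496 × $11,280.65 → $9,051.81
Ending inventory (cost pool remaining) = $2,228.84
Check: goods available $11,280.65 = COGS $9,051.81 + ending $2,228.84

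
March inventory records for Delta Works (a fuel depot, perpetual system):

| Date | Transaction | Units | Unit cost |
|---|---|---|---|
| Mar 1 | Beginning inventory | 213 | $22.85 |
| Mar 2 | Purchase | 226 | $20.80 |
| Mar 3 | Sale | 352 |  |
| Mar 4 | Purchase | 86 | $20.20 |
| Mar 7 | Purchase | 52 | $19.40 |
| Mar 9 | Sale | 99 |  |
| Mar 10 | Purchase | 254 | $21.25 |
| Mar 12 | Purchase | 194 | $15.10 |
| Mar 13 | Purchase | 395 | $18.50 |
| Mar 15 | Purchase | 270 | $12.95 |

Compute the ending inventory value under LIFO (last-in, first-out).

Ending inventory = $21,906.65

Mar 3, 352 sold [LIFO — newest first]: 226 @ $20.80 + 126 @ $22.85 = $7,579.90
Mar 9, 99 sold [LIFO — newest first]: 52 @ $19.40 + 47 @ $20.20 = $1,958.20
Total COGS = $7,579.90 + $1,958.20 = $9,538.10
Ending inventory: 87 @ $22.85 + 39 @ $20.20 + 254 @ $21.25 + 194 @ $15.10 + 395 @ $18.50 + 270 @ $12.95 = $21,906.65
Check: goods available $31,444.75 = COGS $9,538.10 + ending $21,906.65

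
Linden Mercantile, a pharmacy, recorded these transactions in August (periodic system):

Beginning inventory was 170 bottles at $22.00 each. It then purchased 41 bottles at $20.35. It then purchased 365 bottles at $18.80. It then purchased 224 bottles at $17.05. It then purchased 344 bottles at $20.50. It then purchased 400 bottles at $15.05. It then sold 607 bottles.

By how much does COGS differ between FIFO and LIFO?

FIFO COGS: 170 @ $22.00 + 41 @ $20.35 + 365 @ $18.80 + 31 @ $17.05 = $11,964.90
LIFO COGS: 400 @ $15.05 + 207 @ $20.50 = $10,263.50
Difference = |$11,964.90 − $10,263.50| = $1,701.40

$1,701.40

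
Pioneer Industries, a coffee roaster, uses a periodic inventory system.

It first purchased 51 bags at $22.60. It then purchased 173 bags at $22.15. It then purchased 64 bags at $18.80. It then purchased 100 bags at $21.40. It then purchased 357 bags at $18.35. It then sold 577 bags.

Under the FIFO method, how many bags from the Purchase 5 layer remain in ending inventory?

Sale 1 (577) [FIFO — oldest first]: 51 @ $22.60 + 173 @ $22.15 + 64 @ $18.80 + 100 @ $21.40 + 189 @ $18.35 = $11,795.90
Ending inventory: 168 @ $18.35 = $3,082.80
Check: goods available $14,878.70 = COGS $11,795.90 + ending $3,082.80

168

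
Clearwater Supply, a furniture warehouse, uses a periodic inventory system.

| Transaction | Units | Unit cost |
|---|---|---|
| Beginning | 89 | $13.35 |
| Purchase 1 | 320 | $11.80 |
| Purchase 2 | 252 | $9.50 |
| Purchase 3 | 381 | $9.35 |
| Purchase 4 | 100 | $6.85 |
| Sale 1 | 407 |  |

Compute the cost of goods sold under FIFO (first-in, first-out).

COGS = $4,940.55

Sale 1 (407) [FIFO — oldest first]: 89 @ $13.35 + 318 @ $11.80 = $4,940.55
Ending inventory: 2 @ $11.80 + 252 @ $9.50 + 381 @ $9.35 + 100 @ $6.85 = $6,664.95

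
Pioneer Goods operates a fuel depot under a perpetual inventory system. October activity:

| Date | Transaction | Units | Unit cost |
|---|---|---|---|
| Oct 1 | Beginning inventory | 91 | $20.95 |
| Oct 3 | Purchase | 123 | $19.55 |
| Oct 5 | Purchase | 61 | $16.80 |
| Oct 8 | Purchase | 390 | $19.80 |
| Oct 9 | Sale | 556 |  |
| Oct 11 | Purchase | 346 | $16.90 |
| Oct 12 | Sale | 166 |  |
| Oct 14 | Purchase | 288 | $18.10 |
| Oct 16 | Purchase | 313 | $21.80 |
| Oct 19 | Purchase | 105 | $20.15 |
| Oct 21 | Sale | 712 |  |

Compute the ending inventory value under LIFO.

Ending inventory = $5,198.95

Oct 9, 556 sold [LIFO — newest first]: 390 @ $19.80 + 61 @ $16.80 + 105 @ $19.55 = $10,799.55
Oct 12, 166 sold [LIFO — newest first]: 166 @ $16.90 = $2,805.40
Oct 21, 712 sold [LIFO — newest first]: 105 @ $20.15 + 313 @ $21.80 + 288 @ $18.10 + 6 @ $16.90 = $14,253.35
Total COGS = $10,799.55 + $2,805.40 + $14,253.35 = $27,858.30
Ending inventory: 91 @ $20.95 + 18 @ $19.55 + 174 @ $16.90 = $5,198.95
Check: goods available $33,057.25 = COGS $27,858.30 + ending $5,198.95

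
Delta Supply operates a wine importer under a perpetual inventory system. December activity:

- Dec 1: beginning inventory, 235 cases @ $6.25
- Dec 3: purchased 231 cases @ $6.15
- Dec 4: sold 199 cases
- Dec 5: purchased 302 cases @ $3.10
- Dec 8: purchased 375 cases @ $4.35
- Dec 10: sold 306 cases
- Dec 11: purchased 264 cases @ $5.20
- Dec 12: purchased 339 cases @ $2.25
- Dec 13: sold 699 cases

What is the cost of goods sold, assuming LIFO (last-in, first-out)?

Dec 4, 199 sold [LIFO — newest first]: 199 @ $6.15 = $1,223.85
Dec 10, 306 sold [LIFO — newest first]: 306 @ $4.35 = $1,331.10
Dec 13, 699 sold [LIFO — newest first]: 339 @ $2.25 + 264 @ $5.20 + 69 @ $4.35 + 27 @ $3.10 = $2,519.40
Total COGS = $1,223.85 + $1,331.10 + $2,519.40 = $5,074.35
Ending inventory: 235 @ $6.25 + 32 @ $6.15 + 275 @ $3.10 = $2,518.05
Check: goods available $7,592.40 = COGS $5,074.35 + ending $2,518.05

COGS = $5,074.35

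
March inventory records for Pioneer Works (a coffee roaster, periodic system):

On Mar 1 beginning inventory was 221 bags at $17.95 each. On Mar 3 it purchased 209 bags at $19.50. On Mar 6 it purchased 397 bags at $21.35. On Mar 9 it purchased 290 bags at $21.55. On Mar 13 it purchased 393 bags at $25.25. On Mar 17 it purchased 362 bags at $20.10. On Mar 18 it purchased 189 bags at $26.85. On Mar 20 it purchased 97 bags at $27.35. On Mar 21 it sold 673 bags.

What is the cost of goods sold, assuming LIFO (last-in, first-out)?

Mar 21, 673 sold [LIFO — newest first]: 97 @ $27.35 + 189 @ $26.85 + 362 @ $20.10 + 25 @ $25.25 = $15,635.05
Ending inventory: 221 @ $17.95 + 209 @ $19.50 + 397 @ $21.35 + 290 @ $21.55 + 368 @ $25.25 = $32,059.90

COGS = $15,635.05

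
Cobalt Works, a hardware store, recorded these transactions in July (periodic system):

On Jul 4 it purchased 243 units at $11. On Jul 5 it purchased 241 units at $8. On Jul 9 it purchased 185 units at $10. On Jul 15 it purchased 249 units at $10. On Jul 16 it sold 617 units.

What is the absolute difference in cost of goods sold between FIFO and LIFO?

FIFO COGS: 243 @ $11 + 241 @ $8 + 133 @ $10 = $5,931
LIFO COGS: 249 @ $10 + 185 @ $10 + 183 @ $8 = $5,804
Difference = |$5,931 − $5,804| = $127

$127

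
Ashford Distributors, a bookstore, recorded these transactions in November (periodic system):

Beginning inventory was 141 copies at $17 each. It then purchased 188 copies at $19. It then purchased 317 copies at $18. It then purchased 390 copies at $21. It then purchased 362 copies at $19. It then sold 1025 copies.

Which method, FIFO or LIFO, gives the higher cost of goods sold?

LIFO

FIFO COGS: 141 @ $17 + 188 @ $19 + 317 @ $18 + 379 @ $21 = $19,634
LIFO COGS: 362 @ $19 + 390 @ $21 + 273 @ $18 = $19,982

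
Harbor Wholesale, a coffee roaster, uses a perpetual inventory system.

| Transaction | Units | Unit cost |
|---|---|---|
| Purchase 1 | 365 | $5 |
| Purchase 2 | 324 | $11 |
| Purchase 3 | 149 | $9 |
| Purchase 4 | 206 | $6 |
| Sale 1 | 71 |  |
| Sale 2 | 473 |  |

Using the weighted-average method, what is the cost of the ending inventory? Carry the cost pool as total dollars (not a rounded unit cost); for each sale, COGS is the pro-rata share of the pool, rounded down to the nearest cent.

After Purchase 1: 365 on hand, pool $1,825.00 (≈ $5.0000 each)
After Purchase 2: 689 on hand, pool $5,389.00 (≈ $7.8215 each)
After Purchase 3: 838 on hand, pool $6,730.00 (≈ $8.0310 each)
After Purchase 4: 1044 on hand, pool $7,966.00 (≈ $7.6303 each)
Sale 1, sell 71: 71/1044 × $7,966.00 → $541.74
Sale 2, sell 473: 473/973 × $7,424.26 → $3,609.12
Total COGS = $541.74 + $3,609.12 = $4,150.86
Ending inventory (cost pool remaining) = $3,815.14
Check: goods available $7,966.00 = COGS $4,150.86 + ending $3,815.14

Ending inventory = $3,815.14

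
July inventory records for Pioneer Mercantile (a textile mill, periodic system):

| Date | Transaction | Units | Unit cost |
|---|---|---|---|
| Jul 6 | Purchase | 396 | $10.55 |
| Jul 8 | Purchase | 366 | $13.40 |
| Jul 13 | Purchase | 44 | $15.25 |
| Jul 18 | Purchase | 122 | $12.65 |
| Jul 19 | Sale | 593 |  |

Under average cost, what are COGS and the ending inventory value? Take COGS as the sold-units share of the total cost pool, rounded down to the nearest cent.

COGS = $7,218.56; ending inventory = $4,077.94

Jul 19, sell 593: 593/928 × $11,296.50 → $7,218.56
Ending inventory (cost pool remaining) = $4,077.94
Check: goods available $11,296.50 = COGS $7,218.56 + ending $4,077.94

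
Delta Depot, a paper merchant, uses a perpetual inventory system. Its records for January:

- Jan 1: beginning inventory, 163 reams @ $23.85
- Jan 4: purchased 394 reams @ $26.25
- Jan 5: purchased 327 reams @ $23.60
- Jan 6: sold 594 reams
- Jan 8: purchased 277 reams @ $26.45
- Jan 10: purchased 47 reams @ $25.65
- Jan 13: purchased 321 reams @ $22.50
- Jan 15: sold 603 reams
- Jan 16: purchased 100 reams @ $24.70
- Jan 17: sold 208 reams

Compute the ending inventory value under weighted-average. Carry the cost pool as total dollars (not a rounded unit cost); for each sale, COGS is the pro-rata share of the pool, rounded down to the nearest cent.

Ending inventory = $5,507.05

After Jan 1: 163 on hand, pool $3,887.55 (≈ $23.8500 each)
After Jan 4: 557 on hand, pool $14,230.05 (≈ $25.5477 each)
After Jan 5: 884 on hand, pool $21,947.25 (≈ $24.8272 each)
Jan 6, sell 594: 594/884 × $21,947.25 → $14,747.36
After Jan 8: 567 on hand, pool $14,526.54 (≈ $25.6200 each)
After Jan 10: 614 on hand, pool $15,732.09 (≈ $25.6223 each)
After Jan 13: 935 on hand, pool $22,954.59 (≈ $24.5504 each)
Jan 15, sell 603: 603/935 × $22,954.59 → $14,803.86
After Jan 16: 432 on hand, pool $10,620.73 (≈ $24.5850 each)
Jan 17, sell 208: 208/432 × $10,620.73 → $5,113.68
Total COGS = $14,747.36 + $14,803.86 + $5,113.68 = $34,664.90
Ending inventory (cost pool remaining) = $5,507.05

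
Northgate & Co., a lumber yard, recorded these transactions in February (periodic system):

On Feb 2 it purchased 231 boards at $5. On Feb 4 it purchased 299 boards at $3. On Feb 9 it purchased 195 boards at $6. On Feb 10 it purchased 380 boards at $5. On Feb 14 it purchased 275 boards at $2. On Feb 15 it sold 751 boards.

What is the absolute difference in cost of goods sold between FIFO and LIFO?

$326

FIFO COGS: 231 @ $5 + 299 @ $3 + 195 @ $6 + 26 @ $5 = $3,352
LIFO COGS: 275 @ $2 + 380 @ $5 + 96 @ $6 = $3,026
Difference = |$3,352 − $3,026| = $326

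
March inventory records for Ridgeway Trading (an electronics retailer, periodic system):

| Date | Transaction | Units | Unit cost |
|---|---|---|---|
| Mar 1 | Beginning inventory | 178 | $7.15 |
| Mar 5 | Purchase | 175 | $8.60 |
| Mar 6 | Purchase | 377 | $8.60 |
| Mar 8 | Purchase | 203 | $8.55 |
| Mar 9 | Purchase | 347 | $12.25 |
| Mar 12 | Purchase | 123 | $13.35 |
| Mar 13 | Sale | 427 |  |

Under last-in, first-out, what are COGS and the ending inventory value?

Mar 13, 427 sold [LIFO — newest first]: 123 @ $13.35 + 304 @ $12.25 = $5,366.05
Ending inventory: 178 @ $7.15 + 175 @ $8.60 + 377 @ $8.60 + 203 @ $8.55 + 43 @ $12.25 = $8,282.30

COGS = $5,366.05; ending inventory = $8,282.30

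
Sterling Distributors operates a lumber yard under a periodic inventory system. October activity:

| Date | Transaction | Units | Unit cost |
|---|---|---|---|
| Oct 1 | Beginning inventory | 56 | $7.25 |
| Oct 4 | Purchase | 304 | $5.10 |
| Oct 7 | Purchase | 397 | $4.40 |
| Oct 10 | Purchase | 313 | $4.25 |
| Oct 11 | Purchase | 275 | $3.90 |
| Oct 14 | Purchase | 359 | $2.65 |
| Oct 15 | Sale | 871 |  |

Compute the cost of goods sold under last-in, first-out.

COGS = $3,031.10

Oct 15, 871 sold [LIFO — newest first]: 359 @ $2.65 + 275 @ $3.90 + 237 @ $4.25 = $3,031.10
Ending inventory: 56 @ $7.25 + 304 @ $5.10 + 397 @ $4.40 + 76 @ $4.25 = $4,026.20
Check: goods available $7,057.30 = COGS $3,031.10 + ending $4,026.20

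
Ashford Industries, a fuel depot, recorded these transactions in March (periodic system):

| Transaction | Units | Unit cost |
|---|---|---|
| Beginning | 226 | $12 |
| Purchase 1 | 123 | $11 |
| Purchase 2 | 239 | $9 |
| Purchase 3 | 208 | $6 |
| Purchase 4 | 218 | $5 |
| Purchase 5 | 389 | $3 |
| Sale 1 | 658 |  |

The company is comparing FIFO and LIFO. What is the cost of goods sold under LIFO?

COGS = $2,563

FIFO COGS: 226 @ $12 + 123 @ $11 + 239 @ $9 + 70 @ $6 = $6,636
LIFO COGS: 389 @ $3 + 218 @ $5 + 51 @ $6 = $2,563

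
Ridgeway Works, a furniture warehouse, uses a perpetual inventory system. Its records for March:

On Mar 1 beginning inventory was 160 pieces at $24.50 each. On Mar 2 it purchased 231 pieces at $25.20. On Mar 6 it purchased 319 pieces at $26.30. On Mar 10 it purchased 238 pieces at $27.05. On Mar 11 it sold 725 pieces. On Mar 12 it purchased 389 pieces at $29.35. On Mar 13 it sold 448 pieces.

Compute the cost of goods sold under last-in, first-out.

COGS = $31,965.15

Mar 11, 725 sold [LIFO — newest first]: 238 @ $27.05 + 319 @ $26.30 + 168 @ $25.20 = $19,061.20
Mar 13, 448 sold [LIFO — newest first]: 389 @ $29.35 + 59 @ $25.20 = $12,903.95
Total COGS = $19,061.20 + $12,903.95 = $31,965.15
Ending inventory: 160 @ $24.50 + 4 @ $25.20 = $4,020.80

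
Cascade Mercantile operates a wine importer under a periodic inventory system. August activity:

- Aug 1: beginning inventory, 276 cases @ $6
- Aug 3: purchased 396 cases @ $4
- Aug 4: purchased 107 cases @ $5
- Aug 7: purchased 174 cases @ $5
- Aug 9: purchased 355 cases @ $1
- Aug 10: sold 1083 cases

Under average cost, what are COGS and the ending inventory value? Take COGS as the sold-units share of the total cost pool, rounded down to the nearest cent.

COGS = $4,139.90; ending inventory = $860.10

Aug 10, sell 1083: 1083/1308 × $5,000.00 → $4,139.90
Ending inventory (cost pool remaining) = $860.10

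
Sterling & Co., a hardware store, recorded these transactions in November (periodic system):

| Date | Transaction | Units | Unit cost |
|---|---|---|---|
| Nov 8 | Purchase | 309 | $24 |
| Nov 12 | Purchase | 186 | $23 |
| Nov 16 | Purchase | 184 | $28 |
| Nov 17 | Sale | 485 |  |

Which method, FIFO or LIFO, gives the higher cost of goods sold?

LIFO

FIFO COGS: 309 @ $24 + 176 @ $23 = $11,464
LIFO COGS: 184 @ $28 + 186 @ $23 + 115 @ $24 = $12,190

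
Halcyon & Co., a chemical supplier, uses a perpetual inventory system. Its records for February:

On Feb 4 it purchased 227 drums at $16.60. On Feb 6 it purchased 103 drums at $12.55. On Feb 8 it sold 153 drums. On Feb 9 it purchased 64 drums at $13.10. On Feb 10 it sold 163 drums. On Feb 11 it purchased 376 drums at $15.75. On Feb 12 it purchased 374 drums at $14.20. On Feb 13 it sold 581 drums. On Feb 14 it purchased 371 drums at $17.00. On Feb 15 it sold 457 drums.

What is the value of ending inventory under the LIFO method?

Feb 8, 153 sold [LIFO — newest first]: 103 @ $12.55 + 50 @ $16.60 = $2,122.65
Feb 10, 163 sold [LIFO — newest first]: 64 @ $13.10 + 99 @ $16.60 = $2,481.80
Feb 13, 581 sold [LIFO — newest first]: 374 @ $14.20 + 207 @ $15.75 = $8,571.05
Feb 15, 457 sold [LIFO — newest first]: 371 @ $17.00 + 86 @ $15.75 = $7,661.50
Total COGS = $2,122.65 + $2,481.80 + $8,571.05 + $7,661.50 = $20,837.00
Ending inventory: 78 @ $16.60 + 83 @ $15.75 = $2,602.05
Check: goods available $23,439.05 = COGS $20,837.00 + ending $2,602.05

Ending inventory = $2,602.05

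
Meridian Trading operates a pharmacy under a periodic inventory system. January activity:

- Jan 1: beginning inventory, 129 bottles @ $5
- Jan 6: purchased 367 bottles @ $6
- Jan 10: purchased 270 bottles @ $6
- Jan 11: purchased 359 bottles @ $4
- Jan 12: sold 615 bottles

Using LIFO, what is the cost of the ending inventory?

Ending inventory = $2,931

Jan 12, 615 sold [LIFO — newest first]: 359 @ $4 + 256 @ $6 = $2,972
Ending inventory: 129 @ $5 + 367 @ $6 + 14 @ $6 = $2,931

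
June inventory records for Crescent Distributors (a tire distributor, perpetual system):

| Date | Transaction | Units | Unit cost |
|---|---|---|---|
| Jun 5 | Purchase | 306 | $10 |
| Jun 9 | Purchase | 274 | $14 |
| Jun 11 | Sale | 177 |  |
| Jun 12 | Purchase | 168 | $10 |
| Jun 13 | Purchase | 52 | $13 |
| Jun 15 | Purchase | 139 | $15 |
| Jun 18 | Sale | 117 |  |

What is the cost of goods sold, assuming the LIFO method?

Jun 11, 177 sold [LIFO — newest first]: 177 @ $14 = $2,478
Jun 18, 117 sold [LIFO — newest first]: 117 @ $15 = $1,755
Total COGS = $2,478 + $1,755 = $4,233
Ending inventory: 306 @ $10 + 97 @ $14 + 168 @ $10 + 52 @ $13 + 22 @ $15 = $7,104
Check: goods available $11,337 = COGS $4,233 + ending $7,104

COGS = $4,233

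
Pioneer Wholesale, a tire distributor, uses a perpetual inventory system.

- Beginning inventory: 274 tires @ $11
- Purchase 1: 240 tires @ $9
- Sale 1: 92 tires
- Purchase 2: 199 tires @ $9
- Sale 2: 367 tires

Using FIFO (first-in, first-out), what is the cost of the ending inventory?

Sale 1 (92) [FIFO — oldest first]: 92 @ $11 = $1,012
Sale 2 (367) [FIFO — oldest first]: 182 @ $11 + 185 @ $9 = $3,667
Total COGS = $1,012 + $3,667 = $4,679
Ending inventory: 55 @ $9 + 199 @ $9 = $2,286

Ending inventory = $2,286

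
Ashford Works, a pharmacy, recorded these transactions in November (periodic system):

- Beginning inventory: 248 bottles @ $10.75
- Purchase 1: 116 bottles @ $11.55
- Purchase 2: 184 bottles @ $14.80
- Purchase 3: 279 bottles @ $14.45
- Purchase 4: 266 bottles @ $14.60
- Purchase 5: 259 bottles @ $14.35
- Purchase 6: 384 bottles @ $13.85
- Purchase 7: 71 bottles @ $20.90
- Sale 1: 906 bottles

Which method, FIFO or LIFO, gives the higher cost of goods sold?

FIFO COGS: 248 @ $10.75 + 116 @ $11.55 + 184 @ $14.80 + 279 @ $14.45 + 79 @ $14.60 = $11,913.95
LIFO COGS: 71 @ $20.90 + 384 @ $13.85 + 259 @ $14.35 + 192 @ $14.60 = $13,322.15

LIFO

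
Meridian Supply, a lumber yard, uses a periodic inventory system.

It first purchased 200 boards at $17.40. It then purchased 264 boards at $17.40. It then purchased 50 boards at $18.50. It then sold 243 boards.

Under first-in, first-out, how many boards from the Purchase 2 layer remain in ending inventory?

221

Sale 1 (243) [FIFO — oldest first]: 200 @ $17.40 + 43 @ $17.40 = $4,228.20
Ending inventory: 221 @ $17.40 + 50 @ $18.50 = $4,770.40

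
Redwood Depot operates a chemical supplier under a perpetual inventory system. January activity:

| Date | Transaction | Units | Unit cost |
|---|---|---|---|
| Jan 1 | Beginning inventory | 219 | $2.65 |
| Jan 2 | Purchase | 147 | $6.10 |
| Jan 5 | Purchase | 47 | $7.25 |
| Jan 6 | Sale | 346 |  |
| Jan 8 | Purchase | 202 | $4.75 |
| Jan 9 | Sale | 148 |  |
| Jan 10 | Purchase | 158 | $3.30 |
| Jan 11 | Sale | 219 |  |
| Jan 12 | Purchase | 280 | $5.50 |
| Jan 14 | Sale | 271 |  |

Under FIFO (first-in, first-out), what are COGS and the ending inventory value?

COGS = $4,459.20; ending inventory = $379.50

Jan 6, 346 sold [FIFO — oldest first]: 219 @ $2.65 + 127 @ $6.10 = $1,355.05
Jan 9, 148 sold [FIFO — oldest first]: 20 @ $6.10 + 47 @ $7.25 + 81 @ $4.75 = $847.50
Jan 11, 219 sold [FIFO — oldest first]: 121 @ $4.75 + 98 @ $3.30 = $898.15
Jan 14, 271 sold [FIFO — oldest first]: 60 @ $3.30 + 211 @ $5.50 = $1,358.50
Total COGS = $1,355.05 + $847.50 + $898.15 + $1,358.50 = $4,459.20
Ending inventory: 69 @ $5.50 = $379.50
Check: goods available $4,838.70 = COGS $4,459.20 + ending $379.50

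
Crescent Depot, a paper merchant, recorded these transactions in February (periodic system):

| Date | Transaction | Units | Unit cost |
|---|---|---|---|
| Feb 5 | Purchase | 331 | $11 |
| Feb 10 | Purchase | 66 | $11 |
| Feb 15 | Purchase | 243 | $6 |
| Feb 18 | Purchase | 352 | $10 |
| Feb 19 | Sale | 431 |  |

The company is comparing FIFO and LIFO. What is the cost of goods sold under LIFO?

FIFO COGS: 331 @ $11 + 66 @ $11 + 34 @ $6 = $4,571
LIFO COGS: 352 @ $10 + 79 @ $6 = $3,994

COGS = $3,994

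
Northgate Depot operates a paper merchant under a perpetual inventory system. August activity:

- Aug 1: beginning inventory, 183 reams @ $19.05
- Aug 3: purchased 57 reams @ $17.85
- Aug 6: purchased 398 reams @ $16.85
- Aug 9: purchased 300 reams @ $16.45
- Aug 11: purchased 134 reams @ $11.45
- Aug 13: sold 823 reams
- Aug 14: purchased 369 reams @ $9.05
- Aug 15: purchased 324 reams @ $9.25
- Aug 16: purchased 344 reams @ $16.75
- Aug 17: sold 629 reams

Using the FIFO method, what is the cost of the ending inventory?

Aug 13, 823 sold [FIFO — oldest first]: 183 @ $19.05 + 57 @ $17.85 + 398 @ $16.85 + 185 @ $16.45 = $14,253.15
Aug 17, 629 sold [FIFO — oldest first]: 115 @ $16.45 + 134 @ $11.45 + 369 @ $9.05 + 11 @ $9.25 = $6,867.25
Total COGS = $14,253.15 + $6,867.25 = $21,120.40
Ending inventory: 313 @ $9.25 + 344 @ $16.75 = $8,657.25

Ending inventory = $8,657.25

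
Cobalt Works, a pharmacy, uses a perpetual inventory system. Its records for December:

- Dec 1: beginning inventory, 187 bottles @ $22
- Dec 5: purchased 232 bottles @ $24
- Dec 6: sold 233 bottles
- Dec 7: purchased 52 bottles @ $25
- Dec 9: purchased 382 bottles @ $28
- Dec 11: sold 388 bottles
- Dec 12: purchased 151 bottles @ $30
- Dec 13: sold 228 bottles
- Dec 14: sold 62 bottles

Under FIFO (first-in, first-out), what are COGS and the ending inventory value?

Dec 6, 233 sold [FIFO — oldest first]: 187 @ $22 + 46 @ $24 = $5,218
Dec 11, 388 sold [FIFO — oldest first]: 186 @ $24 + 52 @ $25 + 150 @ $28 = $9,964
Dec 13, 228 sold [FIFO — oldest first]: 228 @ $28 = $6,384
Dec 14, 62 sold [FIFO — oldest first]: 4 @ $28 + 58 @ $30 = $1,852
Total COGS = $5,218 + $9,964 + $6,384 + $1,852 = $23,418
Ending inventory: 93 @ $30 = $2,790

COGS = $23,418; ending inventory = $2,790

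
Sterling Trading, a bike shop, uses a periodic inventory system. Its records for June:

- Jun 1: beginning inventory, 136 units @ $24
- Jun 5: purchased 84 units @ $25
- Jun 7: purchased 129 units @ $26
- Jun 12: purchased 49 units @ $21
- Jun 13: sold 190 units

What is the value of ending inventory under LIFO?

Ending inventory = $5,064

Jun 13, 190 sold [LIFO — newest first]: 49 @ $21 + 129 @ $26 + 12 @ $25 = $4,683
Ending inventory: 136 @ $24 + 72 @ $25 = $5,064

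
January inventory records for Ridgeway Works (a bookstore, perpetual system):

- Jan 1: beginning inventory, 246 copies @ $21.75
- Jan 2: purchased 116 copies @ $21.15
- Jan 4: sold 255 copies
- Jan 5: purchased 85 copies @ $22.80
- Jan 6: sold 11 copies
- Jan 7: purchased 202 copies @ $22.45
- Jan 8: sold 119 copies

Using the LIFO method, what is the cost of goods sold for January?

Jan 4, 255 sold [LIFO — newest first]: 116 @ $21.15 + 139 @ $21.75 = $5,476.65
Jan 6, 11 sold [LIFO — newest first]: 11 @ $22.80 = $250.80
Jan 8, 119 sold [LIFO — newest first]: 119 @ $22.45 = $2,671.55
Total COGS = $5,476.65 + $250.80 + $2,671.55 = $8,399.00
Ending inventory: 107 @ $21.75 + 74 @ $22.80 + 83 @ $22.45 = $5,877.80
Check: goods available $14,276.80 = COGS $8,399.00 + ending $5,877.80

COGS = $8,399.00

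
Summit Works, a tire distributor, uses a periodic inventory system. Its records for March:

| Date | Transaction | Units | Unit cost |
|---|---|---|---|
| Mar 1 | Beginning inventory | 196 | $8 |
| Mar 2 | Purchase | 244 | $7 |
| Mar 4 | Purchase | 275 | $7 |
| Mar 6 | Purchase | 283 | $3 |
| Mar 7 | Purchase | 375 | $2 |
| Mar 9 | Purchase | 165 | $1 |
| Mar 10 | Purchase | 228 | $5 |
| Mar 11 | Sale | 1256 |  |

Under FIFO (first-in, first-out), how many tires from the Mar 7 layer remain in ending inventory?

Mar 11, 1256 sold [FIFO — oldest first]: 196 @ $8 + 244 @ $7 + 275 @ $7 + 283 @ $3 + 258 @ $2 = $6,566
Ending inventory: 117 @ $2 + 165 @ $1 + 228 @ $5 = $1,539

117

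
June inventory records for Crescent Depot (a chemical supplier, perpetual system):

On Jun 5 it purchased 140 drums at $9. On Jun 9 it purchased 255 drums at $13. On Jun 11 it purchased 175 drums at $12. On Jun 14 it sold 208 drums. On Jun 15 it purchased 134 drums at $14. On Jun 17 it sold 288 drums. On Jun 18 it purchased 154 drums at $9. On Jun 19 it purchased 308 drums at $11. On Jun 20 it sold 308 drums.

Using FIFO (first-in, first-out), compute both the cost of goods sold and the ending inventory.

Jun 14, 208 sold [FIFO — oldest first]: 140 @ $9 + 68 @ $13 = $2,144
Jun 17, 288 sold [FIFO — oldest first]: 187 @ $13 + 101 @ $12 = $3,643
Jun 20, 308 sold [FIFO — oldest first]: 74 @ $12 + 134 @ $14 + 100 @ $9 = $3,664
Total COGS = $2,144 + $3,643 + $3,664 = $9,451
Ending inventory: 54 @ $9 + 308 @ $11 = $3,874

COGS = $9,451; ending inventory = $3,874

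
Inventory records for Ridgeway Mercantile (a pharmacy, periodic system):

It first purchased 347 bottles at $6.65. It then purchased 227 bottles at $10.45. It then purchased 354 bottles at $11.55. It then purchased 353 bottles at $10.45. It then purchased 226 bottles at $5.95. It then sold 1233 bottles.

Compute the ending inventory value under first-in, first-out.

Ending inventory = $1,846.30

Sale 1 (1233) [FIFO — oldest first]: 347 @ $6.65 + 227 @ $10.45 + 354 @ $11.55 + 305 @ $10.45 = $11,955.65
Ending inventory: 48 @ $10.45 + 226 @ $5.95 = $1,846.30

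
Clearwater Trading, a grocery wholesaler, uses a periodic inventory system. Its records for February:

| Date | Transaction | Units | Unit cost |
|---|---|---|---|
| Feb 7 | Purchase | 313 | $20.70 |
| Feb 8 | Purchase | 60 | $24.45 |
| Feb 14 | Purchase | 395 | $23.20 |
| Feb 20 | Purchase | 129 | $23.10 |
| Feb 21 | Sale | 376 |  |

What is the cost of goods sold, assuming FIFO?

Feb 21, 376 sold [FIFO — oldest first]: 313 @ $20.70 + 60 @ $24.45 + 3 @ $23.20 = $8,015.70
Ending inventory: 392 @ $23.20 + 129 @ $23.10 = $12,074.30

COGS = $8,015.70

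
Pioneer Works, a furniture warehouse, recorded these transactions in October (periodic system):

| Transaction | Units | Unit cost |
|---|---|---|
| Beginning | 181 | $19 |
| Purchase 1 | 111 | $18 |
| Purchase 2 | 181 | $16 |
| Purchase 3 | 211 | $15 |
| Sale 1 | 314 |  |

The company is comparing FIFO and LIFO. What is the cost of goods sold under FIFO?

COGS = $5,789

FIFO COGS: 181 @ $19 + 111 @ $18 + 22 @ $16 = $5,789
LIFO COGS: 211 @ $15 + 103 @ $16 = $4,813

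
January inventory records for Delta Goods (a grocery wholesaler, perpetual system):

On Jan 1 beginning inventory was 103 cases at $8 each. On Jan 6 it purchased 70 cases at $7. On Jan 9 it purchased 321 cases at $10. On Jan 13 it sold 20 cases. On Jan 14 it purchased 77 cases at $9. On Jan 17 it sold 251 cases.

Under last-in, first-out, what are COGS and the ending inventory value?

Jan 13, 20 sold [LIFO — newest first]: 20 @ $10 = $200
Jan 17, 251 sold [LIFO — newest first]: 77 @ $9 + 174 @ $10 = $2,433
Total COGS = $200 + $2,433 = $2,633
Ending inventory: 103 @ $8 + 70 @ $7 + 127 @ $10 = $2,584

COGS = $2,633; ending inventory = $2,584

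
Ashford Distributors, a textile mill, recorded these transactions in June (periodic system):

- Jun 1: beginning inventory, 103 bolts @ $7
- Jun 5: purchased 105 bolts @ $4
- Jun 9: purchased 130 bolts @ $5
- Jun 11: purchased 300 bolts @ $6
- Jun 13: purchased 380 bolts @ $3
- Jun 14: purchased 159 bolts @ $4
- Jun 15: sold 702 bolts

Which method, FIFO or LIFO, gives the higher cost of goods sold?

FIFO

FIFO COGS: 103 @ $7 + 105 @ $4 + 130 @ $5 + 300 @ $6 + 64 @ $3 = $3,783
LIFO COGS: 159 @ $4 + 380 @ $3 + 163 @ $6 = $2,754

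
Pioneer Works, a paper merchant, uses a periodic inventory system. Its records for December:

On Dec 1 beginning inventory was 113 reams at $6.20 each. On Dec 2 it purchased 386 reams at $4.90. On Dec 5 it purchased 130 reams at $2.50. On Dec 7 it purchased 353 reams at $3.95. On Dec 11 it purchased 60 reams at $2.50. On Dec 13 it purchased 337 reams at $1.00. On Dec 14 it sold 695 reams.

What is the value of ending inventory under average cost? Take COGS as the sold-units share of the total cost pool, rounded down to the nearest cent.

Ending inventory = $2,380.04

Dec 14, sell 695: 695/1379 × $4,798.35 → $2,418.31
Ending inventory (cost pool remaining) = $2,380.04
Check: goods available $4,798.35 = COGS $2,418.31 + ending $2,380.04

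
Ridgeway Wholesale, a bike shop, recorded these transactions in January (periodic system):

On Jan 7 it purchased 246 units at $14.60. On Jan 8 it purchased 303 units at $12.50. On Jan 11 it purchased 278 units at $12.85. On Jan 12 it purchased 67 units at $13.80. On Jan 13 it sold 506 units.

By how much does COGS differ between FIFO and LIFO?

FIFO COGS: 246 @ $14.60 + 260 @ $12.50 = $6,841.60
LIFO COGS: 67 @ $13.80 + 278 @ $12.85 + 161 @ $12.50 = $6,509.40
Difference = |$6,841.60 − $6,509.40| = $332.20

$332.20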